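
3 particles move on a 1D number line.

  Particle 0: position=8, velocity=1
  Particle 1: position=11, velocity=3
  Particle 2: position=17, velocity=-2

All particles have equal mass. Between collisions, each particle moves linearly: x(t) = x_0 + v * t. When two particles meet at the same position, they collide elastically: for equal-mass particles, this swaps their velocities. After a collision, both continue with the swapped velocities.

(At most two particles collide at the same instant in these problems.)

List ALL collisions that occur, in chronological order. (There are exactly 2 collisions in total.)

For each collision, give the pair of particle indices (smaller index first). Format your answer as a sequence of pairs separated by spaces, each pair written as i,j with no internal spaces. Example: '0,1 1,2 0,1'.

Answer: 1,2 0,1

Derivation:
Collision at t=6/5: particles 1 and 2 swap velocities; positions: p0=46/5 p1=73/5 p2=73/5; velocities now: v0=1 v1=-2 v2=3
Collision at t=3: particles 0 and 1 swap velocities; positions: p0=11 p1=11 p2=20; velocities now: v0=-2 v1=1 v2=3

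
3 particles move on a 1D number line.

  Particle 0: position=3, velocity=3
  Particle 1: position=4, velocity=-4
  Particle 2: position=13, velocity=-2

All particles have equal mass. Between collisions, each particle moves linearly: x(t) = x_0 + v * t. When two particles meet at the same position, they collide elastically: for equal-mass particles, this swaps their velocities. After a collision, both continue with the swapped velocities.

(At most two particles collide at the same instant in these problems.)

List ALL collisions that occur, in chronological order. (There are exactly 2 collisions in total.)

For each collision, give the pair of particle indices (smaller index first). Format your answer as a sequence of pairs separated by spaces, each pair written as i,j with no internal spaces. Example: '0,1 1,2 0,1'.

Collision at t=1/7: particles 0 and 1 swap velocities; positions: p0=24/7 p1=24/7 p2=89/7; velocities now: v0=-4 v1=3 v2=-2
Collision at t=2: particles 1 and 2 swap velocities; positions: p0=-4 p1=9 p2=9; velocities now: v0=-4 v1=-2 v2=3

Answer: 0,1 1,2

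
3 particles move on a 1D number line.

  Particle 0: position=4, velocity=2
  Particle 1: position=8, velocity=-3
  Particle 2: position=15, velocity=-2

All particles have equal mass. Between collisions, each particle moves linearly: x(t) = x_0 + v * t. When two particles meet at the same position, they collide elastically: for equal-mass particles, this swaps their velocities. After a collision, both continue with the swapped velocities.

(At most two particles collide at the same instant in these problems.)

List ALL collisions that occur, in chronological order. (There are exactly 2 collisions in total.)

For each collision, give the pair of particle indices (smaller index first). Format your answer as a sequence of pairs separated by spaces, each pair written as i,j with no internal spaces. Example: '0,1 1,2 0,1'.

Answer: 0,1 1,2

Derivation:
Collision at t=4/5: particles 0 and 1 swap velocities; positions: p0=28/5 p1=28/5 p2=67/5; velocities now: v0=-3 v1=2 v2=-2
Collision at t=11/4: particles 1 and 2 swap velocities; positions: p0=-1/4 p1=19/2 p2=19/2; velocities now: v0=-3 v1=-2 v2=2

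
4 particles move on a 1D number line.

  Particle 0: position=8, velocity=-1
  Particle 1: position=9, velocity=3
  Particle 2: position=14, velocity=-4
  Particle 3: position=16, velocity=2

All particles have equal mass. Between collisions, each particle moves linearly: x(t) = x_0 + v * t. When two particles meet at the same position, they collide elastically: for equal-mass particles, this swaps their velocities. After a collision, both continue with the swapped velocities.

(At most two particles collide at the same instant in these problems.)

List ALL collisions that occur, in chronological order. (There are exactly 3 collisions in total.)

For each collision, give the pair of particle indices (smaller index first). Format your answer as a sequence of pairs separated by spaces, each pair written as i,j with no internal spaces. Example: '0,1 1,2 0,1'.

Collision at t=5/7: particles 1 and 2 swap velocities; positions: p0=51/7 p1=78/7 p2=78/7 p3=122/7; velocities now: v0=-1 v1=-4 v2=3 v3=2
Collision at t=2: particles 0 and 1 swap velocities; positions: p0=6 p1=6 p2=15 p3=20; velocities now: v0=-4 v1=-1 v2=3 v3=2
Collision at t=7: particles 2 and 3 swap velocities; positions: p0=-14 p1=1 p2=30 p3=30; velocities now: v0=-4 v1=-1 v2=2 v3=3

Answer: 1,2 0,1 2,3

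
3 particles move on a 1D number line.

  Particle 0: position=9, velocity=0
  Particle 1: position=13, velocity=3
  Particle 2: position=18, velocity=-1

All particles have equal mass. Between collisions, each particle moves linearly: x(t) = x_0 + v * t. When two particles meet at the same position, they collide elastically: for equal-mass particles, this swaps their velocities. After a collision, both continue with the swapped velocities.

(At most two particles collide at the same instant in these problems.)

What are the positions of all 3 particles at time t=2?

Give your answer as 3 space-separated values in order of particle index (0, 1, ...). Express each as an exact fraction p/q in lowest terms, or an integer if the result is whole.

Answer: 9 16 19

Derivation:
Collision at t=5/4: particles 1 and 2 swap velocities; positions: p0=9 p1=67/4 p2=67/4; velocities now: v0=0 v1=-1 v2=3
Advance to t=2 (no further collisions before then); velocities: v0=0 v1=-1 v2=3; positions = 9 16 19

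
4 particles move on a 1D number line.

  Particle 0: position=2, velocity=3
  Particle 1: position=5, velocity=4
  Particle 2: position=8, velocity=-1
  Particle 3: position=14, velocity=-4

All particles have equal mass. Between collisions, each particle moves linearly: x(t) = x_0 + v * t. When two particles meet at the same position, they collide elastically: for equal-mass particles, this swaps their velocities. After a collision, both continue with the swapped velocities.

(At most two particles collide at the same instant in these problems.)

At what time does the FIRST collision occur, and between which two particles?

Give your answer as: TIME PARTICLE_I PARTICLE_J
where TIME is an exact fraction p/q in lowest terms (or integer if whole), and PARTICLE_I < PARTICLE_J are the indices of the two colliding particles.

Pair (0,1): pos 2,5 vel 3,4 -> not approaching (rel speed -1 <= 0)
Pair (1,2): pos 5,8 vel 4,-1 -> gap=3, closing at 5/unit, collide at t=3/5
Pair (2,3): pos 8,14 vel -1,-4 -> gap=6, closing at 3/unit, collide at t=2
Earliest collision: t=3/5 between 1 and 2

Answer: 3/5 1 2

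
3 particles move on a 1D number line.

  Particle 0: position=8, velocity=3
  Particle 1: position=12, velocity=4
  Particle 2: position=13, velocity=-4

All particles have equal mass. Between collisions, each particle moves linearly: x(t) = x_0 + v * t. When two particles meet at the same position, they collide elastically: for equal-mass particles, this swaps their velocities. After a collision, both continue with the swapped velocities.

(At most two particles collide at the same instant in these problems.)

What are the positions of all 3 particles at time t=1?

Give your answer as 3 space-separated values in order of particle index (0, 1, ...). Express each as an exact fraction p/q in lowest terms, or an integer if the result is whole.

Answer: 9 11 16

Derivation:
Collision at t=1/8: particles 1 and 2 swap velocities; positions: p0=67/8 p1=25/2 p2=25/2; velocities now: v0=3 v1=-4 v2=4
Collision at t=5/7: particles 0 and 1 swap velocities; positions: p0=71/7 p1=71/7 p2=104/7; velocities now: v0=-4 v1=3 v2=4
Advance to t=1 (no further collisions before then); velocities: v0=-4 v1=3 v2=4; positions = 9 11 16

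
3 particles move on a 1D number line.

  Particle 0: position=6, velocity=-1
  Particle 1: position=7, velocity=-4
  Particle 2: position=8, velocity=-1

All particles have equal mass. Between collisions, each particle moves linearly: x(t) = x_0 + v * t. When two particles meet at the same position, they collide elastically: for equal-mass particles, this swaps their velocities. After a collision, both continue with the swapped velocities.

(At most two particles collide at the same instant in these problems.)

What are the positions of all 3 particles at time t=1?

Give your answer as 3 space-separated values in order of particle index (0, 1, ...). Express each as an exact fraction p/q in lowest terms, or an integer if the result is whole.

Answer: 3 5 7

Derivation:
Collision at t=1/3: particles 0 and 1 swap velocities; positions: p0=17/3 p1=17/3 p2=23/3; velocities now: v0=-4 v1=-1 v2=-1
Advance to t=1 (no further collisions before then); velocities: v0=-4 v1=-1 v2=-1; positions = 3 5 7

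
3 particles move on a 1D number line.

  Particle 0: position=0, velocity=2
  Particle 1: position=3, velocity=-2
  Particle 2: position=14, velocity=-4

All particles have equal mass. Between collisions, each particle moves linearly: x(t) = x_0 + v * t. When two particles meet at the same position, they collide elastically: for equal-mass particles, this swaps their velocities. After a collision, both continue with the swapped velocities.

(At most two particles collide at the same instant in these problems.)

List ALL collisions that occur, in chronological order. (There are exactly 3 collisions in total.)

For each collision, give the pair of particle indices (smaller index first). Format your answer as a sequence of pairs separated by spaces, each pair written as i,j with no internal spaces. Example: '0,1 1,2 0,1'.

Answer: 0,1 1,2 0,1

Derivation:
Collision at t=3/4: particles 0 and 1 swap velocities; positions: p0=3/2 p1=3/2 p2=11; velocities now: v0=-2 v1=2 v2=-4
Collision at t=7/3: particles 1 and 2 swap velocities; positions: p0=-5/3 p1=14/3 p2=14/3; velocities now: v0=-2 v1=-4 v2=2
Collision at t=11/2: particles 0 and 1 swap velocities; positions: p0=-8 p1=-8 p2=11; velocities now: v0=-4 v1=-2 v2=2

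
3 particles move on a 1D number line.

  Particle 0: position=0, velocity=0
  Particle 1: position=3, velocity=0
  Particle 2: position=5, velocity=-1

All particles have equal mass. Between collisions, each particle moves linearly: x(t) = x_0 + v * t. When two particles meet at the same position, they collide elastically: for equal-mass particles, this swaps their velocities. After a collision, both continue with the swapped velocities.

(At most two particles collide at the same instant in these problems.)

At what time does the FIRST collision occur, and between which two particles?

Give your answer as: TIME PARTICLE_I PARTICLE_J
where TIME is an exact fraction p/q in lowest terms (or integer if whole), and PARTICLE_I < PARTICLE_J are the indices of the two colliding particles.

Answer: 2 1 2

Derivation:
Pair (0,1): pos 0,3 vel 0,0 -> not approaching (rel speed 0 <= 0)
Pair (1,2): pos 3,5 vel 0,-1 -> gap=2, closing at 1/unit, collide at t=2
Earliest collision: t=2 between 1 and 2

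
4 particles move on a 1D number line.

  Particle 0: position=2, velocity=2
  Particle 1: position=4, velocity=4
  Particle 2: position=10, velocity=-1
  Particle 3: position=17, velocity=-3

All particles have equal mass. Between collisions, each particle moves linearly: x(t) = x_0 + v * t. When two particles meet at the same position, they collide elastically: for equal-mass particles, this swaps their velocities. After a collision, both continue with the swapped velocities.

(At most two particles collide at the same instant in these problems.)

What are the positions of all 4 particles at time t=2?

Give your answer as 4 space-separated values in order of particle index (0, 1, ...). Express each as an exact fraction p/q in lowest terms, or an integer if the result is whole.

Collision at t=6/5: particles 1 and 2 swap velocities; positions: p0=22/5 p1=44/5 p2=44/5 p3=67/5; velocities now: v0=2 v1=-1 v2=4 v3=-3
Collision at t=13/7: particles 2 and 3 swap velocities; positions: p0=40/7 p1=57/7 p2=80/7 p3=80/7; velocities now: v0=2 v1=-1 v2=-3 v3=4
Advance to t=2 (no further collisions before then); velocities: v0=2 v1=-1 v2=-3 v3=4; positions = 6 8 11 12

Answer: 6 8 11 12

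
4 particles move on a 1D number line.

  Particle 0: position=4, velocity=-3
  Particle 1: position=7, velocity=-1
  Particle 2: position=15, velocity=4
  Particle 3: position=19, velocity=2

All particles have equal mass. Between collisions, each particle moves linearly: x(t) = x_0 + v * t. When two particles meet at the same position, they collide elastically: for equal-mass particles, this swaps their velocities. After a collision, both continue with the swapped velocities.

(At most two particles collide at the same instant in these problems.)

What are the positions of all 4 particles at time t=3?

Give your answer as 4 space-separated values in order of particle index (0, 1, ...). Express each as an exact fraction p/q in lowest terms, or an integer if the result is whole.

Collision at t=2: particles 2 and 3 swap velocities; positions: p0=-2 p1=5 p2=23 p3=23; velocities now: v0=-3 v1=-1 v2=2 v3=4
Advance to t=3 (no further collisions before then); velocities: v0=-3 v1=-1 v2=2 v3=4; positions = -5 4 25 27

Answer: -5 4 25 27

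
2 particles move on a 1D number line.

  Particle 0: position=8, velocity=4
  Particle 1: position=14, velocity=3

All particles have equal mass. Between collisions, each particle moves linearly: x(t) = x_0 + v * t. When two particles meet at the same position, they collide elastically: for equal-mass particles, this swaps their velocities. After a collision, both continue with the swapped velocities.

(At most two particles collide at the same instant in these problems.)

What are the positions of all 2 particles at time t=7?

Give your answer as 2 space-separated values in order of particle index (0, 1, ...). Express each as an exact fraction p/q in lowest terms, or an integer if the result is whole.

Answer: 35 36

Derivation:
Collision at t=6: particles 0 and 1 swap velocities; positions: p0=32 p1=32; velocities now: v0=3 v1=4
Advance to t=7 (no further collisions before then); velocities: v0=3 v1=4; positions = 35 36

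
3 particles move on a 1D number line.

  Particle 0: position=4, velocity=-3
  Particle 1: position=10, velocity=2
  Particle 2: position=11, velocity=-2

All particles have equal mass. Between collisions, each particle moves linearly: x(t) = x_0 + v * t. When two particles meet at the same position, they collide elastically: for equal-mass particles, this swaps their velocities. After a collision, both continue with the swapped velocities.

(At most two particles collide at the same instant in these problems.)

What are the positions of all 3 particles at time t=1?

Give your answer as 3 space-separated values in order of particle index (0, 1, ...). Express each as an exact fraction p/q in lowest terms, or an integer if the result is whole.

Collision at t=1/4: particles 1 and 2 swap velocities; positions: p0=13/4 p1=21/2 p2=21/2; velocities now: v0=-3 v1=-2 v2=2
Advance to t=1 (no further collisions before then); velocities: v0=-3 v1=-2 v2=2; positions = 1 9 12

Answer: 1 9 12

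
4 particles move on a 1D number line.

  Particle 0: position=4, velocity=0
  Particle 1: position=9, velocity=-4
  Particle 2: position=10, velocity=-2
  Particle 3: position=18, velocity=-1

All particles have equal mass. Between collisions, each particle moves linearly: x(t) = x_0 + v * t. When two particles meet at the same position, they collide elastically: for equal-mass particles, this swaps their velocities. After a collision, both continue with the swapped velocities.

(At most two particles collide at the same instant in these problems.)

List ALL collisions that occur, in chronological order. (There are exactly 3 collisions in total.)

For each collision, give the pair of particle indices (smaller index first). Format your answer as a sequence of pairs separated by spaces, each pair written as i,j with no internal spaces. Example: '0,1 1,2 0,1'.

Collision at t=5/4: particles 0 and 1 swap velocities; positions: p0=4 p1=4 p2=15/2 p3=67/4; velocities now: v0=-4 v1=0 v2=-2 v3=-1
Collision at t=3: particles 1 and 2 swap velocities; positions: p0=-3 p1=4 p2=4 p3=15; velocities now: v0=-4 v1=-2 v2=0 v3=-1
Collision at t=14: particles 2 and 3 swap velocities; positions: p0=-47 p1=-18 p2=4 p3=4; velocities now: v0=-4 v1=-2 v2=-1 v3=0

Answer: 0,1 1,2 2,3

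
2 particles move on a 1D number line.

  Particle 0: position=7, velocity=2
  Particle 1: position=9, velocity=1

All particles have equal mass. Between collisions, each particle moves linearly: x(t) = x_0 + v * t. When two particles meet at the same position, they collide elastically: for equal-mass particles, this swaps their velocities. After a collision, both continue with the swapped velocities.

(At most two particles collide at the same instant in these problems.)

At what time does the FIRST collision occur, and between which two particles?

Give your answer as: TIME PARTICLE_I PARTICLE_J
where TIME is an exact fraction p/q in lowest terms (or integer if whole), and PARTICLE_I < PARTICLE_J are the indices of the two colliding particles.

Answer: 2 0 1

Derivation:
Pair (0,1): pos 7,9 vel 2,1 -> gap=2, closing at 1/unit, collide at t=2
Earliest collision: t=2 between 0 and 1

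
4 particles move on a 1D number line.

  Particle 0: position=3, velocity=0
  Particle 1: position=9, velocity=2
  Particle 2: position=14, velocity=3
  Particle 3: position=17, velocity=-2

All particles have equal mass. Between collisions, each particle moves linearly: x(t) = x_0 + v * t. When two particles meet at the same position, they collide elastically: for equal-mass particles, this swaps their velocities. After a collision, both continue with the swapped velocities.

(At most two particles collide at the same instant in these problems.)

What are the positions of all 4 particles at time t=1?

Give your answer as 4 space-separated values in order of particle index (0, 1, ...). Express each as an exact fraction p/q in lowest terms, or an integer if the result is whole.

Collision at t=3/5: particles 2 and 3 swap velocities; positions: p0=3 p1=51/5 p2=79/5 p3=79/5; velocities now: v0=0 v1=2 v2=-2 v3=3
Advance to t=1 (no further collisions before then); velocities: v0=0 v1=2 v2=-2 v3=3; positions = 3 11 15 17

Answer: 3 11 15 17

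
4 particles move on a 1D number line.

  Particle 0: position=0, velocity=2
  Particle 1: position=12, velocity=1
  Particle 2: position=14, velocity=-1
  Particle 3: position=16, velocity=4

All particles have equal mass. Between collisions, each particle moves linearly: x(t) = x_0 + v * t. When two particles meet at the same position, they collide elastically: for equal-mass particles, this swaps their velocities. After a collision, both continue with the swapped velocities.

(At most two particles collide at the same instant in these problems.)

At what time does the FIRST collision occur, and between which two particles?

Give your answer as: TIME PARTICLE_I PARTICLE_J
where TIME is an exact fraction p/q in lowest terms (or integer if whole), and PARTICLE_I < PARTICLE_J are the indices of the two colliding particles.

Answer: 1 1 2

Derivation:
Pair (0,1): pos 0,12 vel 2,1 -> gap=12, closing at 1/unit, collide at t=12
Pair (1,2): pos 12,14 vel 1,-1 -> gap=2, closing at 2/unit, collide at t=1
Pair (2,3): pos 14,16 vel -1,4 -> not approaching (rel speed -5 <= 0)
Earliest collision: t=1 between 1 and 2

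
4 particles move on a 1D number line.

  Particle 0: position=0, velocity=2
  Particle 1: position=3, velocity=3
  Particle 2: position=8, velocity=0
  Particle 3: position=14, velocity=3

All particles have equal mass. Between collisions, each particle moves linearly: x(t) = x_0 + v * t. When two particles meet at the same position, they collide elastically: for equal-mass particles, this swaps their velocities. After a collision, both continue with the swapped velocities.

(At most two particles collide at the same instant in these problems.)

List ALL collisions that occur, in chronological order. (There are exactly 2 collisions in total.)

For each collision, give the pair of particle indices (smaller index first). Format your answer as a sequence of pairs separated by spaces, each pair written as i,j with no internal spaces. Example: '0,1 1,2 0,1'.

Collision at t=5/3: particles 1 and 2 swap velocities; positions: p0=10/3 p1=8 p2=8 p3=19; velocities now: v0=2 v1=0 v2=3 v3=3
Collision at t=4: particles 0 and 1 swap velocities; positions: p0=8 p1=8 p2=15 p3=26; velocities now: v0=0 v1=2 v2=3 v3=3

Answer: 1,2 0,1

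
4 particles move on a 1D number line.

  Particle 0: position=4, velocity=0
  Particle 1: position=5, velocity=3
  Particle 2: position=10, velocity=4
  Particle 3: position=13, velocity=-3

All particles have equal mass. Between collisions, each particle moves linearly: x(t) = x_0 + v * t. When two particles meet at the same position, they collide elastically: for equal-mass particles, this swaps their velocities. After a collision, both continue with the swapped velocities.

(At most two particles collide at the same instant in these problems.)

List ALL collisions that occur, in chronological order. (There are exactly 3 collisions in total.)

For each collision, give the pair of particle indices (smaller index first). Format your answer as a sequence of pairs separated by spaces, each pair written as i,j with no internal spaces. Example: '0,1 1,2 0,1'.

Answer: 2,3 1,2 0,1

Derivation:
Collision at t=3/7: particles 2 and 3 swap velocities; positions: p0=4 p1=44/7 p2=82/7 p3=82/7; velocities now: v0=0 v1=3 v2=-3 v3=4
Collision at t=4/3: particles 1 and 2 swap velocities; positions: p0=4 p1=9 p2=9 p3=46/3; velocities now: v0=0 v1=-3 v2=3 v3=4
Collision at t=3: particles 0 and 1 swap velocities; positions: p0=4 p1=4 p2=14 p3=22; velocities now: v0=-3 v1=0 v2=3 v3=4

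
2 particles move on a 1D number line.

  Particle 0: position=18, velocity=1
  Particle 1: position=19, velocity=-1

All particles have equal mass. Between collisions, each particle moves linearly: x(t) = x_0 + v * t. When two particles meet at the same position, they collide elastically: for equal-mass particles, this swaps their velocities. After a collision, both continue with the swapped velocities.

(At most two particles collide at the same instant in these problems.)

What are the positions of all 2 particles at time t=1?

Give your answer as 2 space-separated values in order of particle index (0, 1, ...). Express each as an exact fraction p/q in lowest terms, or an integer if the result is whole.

Answer: 18 19

Derivation:
Collision at t=1/2: particles 0 and 1 swap velocities; positions: p0=37/2 p1=37/2; velocities now: v0=-1 v1=1
Advance to t=1 (no further collisions before then); velocities: v0=-1 v1=1; positions = 18 19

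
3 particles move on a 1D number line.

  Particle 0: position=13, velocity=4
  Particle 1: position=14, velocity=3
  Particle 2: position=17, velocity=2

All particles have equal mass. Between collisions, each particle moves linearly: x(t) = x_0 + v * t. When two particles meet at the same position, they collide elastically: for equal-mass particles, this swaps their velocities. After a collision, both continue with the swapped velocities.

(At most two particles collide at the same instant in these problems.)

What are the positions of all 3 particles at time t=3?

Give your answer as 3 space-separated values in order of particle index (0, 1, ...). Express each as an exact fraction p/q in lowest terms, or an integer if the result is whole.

Answer: 23 23 25

Derivation:
Collision at t=1: particles 0 and 1 swap velocities; positions: p0=17 p1=17 p2=19; velocities now: v0=3 v1=4 v2=2
Collision at t=2: particles 1 and 2 swap velocities; positions: p0=20 p1=21 p2=21; velocities now: v0=3 v1=2 v2=4
Collision at t=3: particles 0 and 1 swap velocities; positions: p0=23 p1=23 p2=25; velocities now: v0=2 v1=3 v2=4
Advance to t=3 (no further collisions before then); velocities: v0=2 v1=3 v2=4; positions = 23 23 25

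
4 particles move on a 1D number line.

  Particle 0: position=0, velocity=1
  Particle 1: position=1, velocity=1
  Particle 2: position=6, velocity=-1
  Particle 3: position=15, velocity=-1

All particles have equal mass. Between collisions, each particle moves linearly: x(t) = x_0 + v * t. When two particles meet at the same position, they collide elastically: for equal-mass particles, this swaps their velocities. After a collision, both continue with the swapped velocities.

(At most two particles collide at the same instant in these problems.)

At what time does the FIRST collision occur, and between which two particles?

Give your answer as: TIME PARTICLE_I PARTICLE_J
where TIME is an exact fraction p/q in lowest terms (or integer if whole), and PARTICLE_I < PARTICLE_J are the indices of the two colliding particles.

Answer: 5/2 1 2

Derivation:
Pair (0,1): pos 0,1 vel 1,1 -> not approaching (rel speed 0 <= 0)
Pair (1,2): pos 1,6 vel 1,-1 -> gap=5, closing at 2/unit, collide at t=5/2
Pair (2,3): pos 6,15 vel -1,-1 -> not approaching (rel speed 0 <= 0)
Earliest collision: t=5/2 between 1 and 2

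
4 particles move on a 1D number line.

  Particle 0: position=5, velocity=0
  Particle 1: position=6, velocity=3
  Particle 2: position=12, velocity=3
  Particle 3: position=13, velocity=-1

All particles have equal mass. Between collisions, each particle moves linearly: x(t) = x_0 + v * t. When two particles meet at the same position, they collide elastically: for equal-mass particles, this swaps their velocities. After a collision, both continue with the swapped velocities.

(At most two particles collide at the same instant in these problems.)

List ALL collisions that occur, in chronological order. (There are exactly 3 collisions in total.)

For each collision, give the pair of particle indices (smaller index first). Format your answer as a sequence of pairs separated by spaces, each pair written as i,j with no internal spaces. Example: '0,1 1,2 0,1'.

Collision at t=1/4: particles 2 and 3 swap velocities; positions: p0=5 p1=27/4 p2=51/4 p3=51/4; velocities now: v0=0 v1=3 v2=-1 v3=3
Collision at t=7/4: particles 1 and 2 swap velocities; positions: p0=5 p1=45/4 p2=45/4 p3=69/4; velocities now: v0=0 v1=-1 v2=3 v3=3
Collision at t=8: particles 0 and 1 swap velocities; positions: p0=5 p1=5 p2=30 p3=36; velocities now: v0=-1 v1=0 v2=3 v3=3

Answer: 2,3 1,2 0,1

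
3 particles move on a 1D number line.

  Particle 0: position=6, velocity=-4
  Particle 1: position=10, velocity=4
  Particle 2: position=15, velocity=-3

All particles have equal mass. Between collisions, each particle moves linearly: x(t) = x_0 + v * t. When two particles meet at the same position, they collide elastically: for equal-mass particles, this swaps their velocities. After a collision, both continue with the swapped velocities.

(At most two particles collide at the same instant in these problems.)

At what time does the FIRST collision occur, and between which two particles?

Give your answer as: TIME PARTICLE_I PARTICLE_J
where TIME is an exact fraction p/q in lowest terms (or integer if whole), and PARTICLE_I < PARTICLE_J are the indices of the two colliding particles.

Pair (0,1): pos 6,10 vel -4,4 -> not approaching (rel speed -8 <= 0)
Pair (1,2): pos 10,15 vel 4,-3 -> gap=5, closing at 7/unit, collide at t=5/7
Earliest collision: t=5/7 between 1 and 2

Answer: 5/7 1 2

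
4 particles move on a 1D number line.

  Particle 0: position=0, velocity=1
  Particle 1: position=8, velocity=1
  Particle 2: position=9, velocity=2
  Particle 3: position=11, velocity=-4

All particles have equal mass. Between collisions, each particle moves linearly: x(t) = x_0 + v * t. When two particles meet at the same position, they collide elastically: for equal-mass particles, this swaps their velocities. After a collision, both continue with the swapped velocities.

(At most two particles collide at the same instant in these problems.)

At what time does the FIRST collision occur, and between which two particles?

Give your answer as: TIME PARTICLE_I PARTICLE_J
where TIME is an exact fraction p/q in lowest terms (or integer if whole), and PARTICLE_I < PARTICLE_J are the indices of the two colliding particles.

Answer: 1/3 2 3

Derivation:
Pair (0,1): pos 0,8 vel 1,1 -> not approaching (rel speed 0 <= 0)
Pair (1,2): pos 8,9 vel 1,2 -> not approaching (rel speed -1 <= 0)
Pair (2,3): pos 9,11 vel 2,-4 -> gap=2, closing at 6/unit, collide at t=1/3
Earliest collision: t=1/3 between 2 and 3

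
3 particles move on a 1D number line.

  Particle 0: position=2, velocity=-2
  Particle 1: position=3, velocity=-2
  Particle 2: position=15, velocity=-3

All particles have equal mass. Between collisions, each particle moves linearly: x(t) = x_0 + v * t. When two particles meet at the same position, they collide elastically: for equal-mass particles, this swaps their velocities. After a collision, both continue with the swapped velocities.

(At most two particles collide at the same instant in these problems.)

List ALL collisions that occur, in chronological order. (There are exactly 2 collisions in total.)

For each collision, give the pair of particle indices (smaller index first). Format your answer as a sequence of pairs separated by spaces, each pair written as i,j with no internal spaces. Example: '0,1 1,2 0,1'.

Collision at t=12: particles 1 and 2 swap velocities; positions: p0=-22 p1=-21 p2=-21; velocities now: v0=-2 v1=-3 v2=-2
Collision at t=13: particles 0 and 1 swap velocities; positions: p0=-24 p1=-24 p2=-23; velocities now: v0=-3 v1=-2 v2=-2

Answer: 1,2 0,1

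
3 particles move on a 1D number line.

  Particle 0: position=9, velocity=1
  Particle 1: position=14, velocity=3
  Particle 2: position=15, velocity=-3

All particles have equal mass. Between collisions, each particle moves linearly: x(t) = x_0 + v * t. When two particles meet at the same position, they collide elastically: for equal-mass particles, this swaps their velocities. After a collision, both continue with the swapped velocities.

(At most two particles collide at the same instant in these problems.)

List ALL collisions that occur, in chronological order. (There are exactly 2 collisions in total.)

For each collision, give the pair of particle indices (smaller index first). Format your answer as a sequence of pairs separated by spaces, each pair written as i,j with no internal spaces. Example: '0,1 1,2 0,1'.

Collision at t=1/6: particles 1 and 2 swap velocities; positions: p0=55/6 p1=29/2 p2=29/2; velocities now: v0=1 v1=-3 v2=3
Collision at t=3/2: particles 0 and 1 swap velocities; positions: p0=21/2 p1=21/2 p2=37/2; velocities now: v0=-3 v1=1 v2=3

Answer: 1,2 0,1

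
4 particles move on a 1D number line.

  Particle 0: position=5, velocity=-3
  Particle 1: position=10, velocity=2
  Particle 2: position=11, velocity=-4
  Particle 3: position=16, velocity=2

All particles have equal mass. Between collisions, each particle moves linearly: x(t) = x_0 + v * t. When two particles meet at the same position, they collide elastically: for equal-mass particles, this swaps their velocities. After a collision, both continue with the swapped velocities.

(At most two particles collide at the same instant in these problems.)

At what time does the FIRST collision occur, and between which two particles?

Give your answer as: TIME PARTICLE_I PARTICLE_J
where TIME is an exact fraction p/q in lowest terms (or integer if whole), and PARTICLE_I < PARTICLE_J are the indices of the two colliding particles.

Pair (0,1): pos 5,10 vel -3,2 -> not approaching (rel speed -5 <= 0)
Pair (1,2): pos 10,11 vel 2,-4 -> gap=1, closing at 6/unit, collide at t=1/6
Pair (2,3): pos 11,16 vel -4,2 -> not approaching (rel speed -6 <= 0)
Earliest collision: t=1/6 between 1 and 2

Answer: 1/6 1 2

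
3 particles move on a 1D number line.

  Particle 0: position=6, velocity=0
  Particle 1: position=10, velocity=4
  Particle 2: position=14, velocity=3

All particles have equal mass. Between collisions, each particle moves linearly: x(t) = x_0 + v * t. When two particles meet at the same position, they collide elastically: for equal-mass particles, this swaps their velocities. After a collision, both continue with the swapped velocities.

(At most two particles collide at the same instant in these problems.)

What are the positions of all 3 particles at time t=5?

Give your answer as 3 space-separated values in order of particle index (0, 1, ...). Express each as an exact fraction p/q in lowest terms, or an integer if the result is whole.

Collision at t=4: particles 1 and 2 swap velocities; positions: p0=6 p1=26 p2=26; velocities now: v0=0 v1=3 v2=4
Advance to t=5 (no further collisions before then); velocities: v0=0 v1=3 v2=4; positions = 6 29 30

Answer: 6 29 30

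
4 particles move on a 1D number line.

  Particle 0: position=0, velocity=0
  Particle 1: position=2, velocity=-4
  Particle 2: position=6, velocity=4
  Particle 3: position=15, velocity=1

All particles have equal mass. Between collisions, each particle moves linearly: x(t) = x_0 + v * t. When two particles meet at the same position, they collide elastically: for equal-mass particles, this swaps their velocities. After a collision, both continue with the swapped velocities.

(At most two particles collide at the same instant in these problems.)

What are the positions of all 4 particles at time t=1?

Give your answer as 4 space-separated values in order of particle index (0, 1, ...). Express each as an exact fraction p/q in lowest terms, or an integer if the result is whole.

Collision at t=1/2: particles 0 and 1 swap velocities; positions: p0=0 p1=0 p2=8 p3=31/2; velocities now: v0=-4 v1=0 v2=4 v3=1
Advance to t=1 (no further collisions before then); velocities: v0=-4 v1=0 v2=4 v3=1; positions = -2 0 10 16

Answer: -2 0 10 16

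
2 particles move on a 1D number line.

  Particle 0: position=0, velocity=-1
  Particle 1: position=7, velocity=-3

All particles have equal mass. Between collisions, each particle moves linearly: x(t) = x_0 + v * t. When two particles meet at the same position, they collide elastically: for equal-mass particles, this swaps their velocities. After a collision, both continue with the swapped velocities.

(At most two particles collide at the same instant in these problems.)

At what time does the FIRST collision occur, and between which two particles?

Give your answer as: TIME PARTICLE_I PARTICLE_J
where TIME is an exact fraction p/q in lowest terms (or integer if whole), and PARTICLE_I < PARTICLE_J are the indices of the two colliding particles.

Answer: 7/2 0 1

Derivation:
Pair (0,1): pos 0,7 vel -1,-3 -> gap=7, closing at 2/unit, collide at t=7/2
Earliest collision: t=7/2 between 0 and 1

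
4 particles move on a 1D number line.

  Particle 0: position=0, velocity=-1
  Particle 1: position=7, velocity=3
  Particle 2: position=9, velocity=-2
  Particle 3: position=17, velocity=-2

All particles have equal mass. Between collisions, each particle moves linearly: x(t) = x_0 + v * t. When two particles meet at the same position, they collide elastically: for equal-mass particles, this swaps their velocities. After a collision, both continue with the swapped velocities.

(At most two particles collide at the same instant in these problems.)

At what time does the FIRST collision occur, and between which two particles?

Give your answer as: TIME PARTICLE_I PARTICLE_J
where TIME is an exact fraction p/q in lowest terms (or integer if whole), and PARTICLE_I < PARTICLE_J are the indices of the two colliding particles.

Pair (0,1): pos 0,7 vel -1,3 -> not approaching (rel speed -4 <= 0)
Pair (1,2): pos 7,9 vel 3,-2 -> gap=2, closing at 5/unit, collide at t=2/5
Pair (2,3): pos 9,17 vel -2,-2 -> not approaching (rel speed 0 <= 0)
Earliest collision: t=2/5 between 1 and 2

Answer: 2/5 1 2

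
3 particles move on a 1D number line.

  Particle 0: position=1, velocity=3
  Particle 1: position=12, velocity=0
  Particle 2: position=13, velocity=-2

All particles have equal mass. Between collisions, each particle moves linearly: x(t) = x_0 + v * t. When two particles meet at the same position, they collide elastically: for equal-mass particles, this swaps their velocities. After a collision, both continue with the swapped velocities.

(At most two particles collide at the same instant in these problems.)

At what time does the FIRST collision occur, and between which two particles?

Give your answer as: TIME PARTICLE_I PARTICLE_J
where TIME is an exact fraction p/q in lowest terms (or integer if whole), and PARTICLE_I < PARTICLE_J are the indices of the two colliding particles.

Pair (0,1): pos 1,12 vel 3,0 -> gap=11, closing at 3/unit, collide at t=11/3
Pair (1,2): pos 12,13 vel 0,-2 -> gap=1, closing at 2/unit, collide at t=1/2
Earliest collision: t=1/2 between 1 and 2

Answer: 1/2 1 2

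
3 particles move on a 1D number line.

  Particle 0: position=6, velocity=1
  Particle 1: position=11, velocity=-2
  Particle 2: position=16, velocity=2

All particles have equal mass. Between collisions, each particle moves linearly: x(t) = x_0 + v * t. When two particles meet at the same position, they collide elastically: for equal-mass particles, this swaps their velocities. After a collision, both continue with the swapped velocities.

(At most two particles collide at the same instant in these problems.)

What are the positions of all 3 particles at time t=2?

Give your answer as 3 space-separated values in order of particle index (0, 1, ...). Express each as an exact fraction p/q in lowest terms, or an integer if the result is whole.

Collision at t=5/3: particles 0 and 1 swap velocities; positions: p0=23/3 p1=23/3 p2=58/3; velocities now: v0=-2 v1=1 v2=2
Advance to t=2 (no further collisions before then); velocities: v0=-2 v1=1 v2=2; positions = 7 8 20

Answer: 7 8 20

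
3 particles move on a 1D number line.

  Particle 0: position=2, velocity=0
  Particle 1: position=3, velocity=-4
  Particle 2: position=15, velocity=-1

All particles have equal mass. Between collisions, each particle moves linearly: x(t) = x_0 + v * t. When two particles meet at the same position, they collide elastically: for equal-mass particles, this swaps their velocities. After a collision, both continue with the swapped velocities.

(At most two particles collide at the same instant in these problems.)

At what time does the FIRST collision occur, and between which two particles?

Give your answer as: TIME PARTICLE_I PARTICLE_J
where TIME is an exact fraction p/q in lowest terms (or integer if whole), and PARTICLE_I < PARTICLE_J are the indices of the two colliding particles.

Answer: 1/4 0 1

Derivation:
Pair (0,1): pos 2,3 vel 0,-4 -> gap=1, closing at 4/unit, collide at t=1/4
Pair (1,2): pos 3,15 vel -4,-1 -> not approaching (rel speed -3 <= 0)
Earliest collision: t=1/4 between 0 and 1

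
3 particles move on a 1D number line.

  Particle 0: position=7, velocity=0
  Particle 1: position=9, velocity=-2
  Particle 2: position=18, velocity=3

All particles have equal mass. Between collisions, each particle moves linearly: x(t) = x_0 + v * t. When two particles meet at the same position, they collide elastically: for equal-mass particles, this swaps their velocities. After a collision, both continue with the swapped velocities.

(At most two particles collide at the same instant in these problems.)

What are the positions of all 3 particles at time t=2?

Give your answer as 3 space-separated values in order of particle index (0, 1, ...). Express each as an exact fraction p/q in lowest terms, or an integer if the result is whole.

Collision at t=1: particles 0 and 1 swap velocities; positions: p0=7 p1=7 p2=21; velocities now: v0=-2 v1=0 v2=3
Advance to t=2 (no further collisions before then); velocities: v0=-2 v1=0 v2=3; positions = 5 7 24

Answer: 5 7 24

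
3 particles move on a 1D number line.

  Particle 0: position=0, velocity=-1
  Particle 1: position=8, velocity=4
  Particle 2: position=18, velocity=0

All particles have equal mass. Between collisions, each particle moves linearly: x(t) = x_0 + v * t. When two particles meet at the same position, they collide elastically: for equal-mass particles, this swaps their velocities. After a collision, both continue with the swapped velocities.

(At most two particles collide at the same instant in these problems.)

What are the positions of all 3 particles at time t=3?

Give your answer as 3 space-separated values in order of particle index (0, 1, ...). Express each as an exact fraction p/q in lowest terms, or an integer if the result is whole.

Collision at t=5/2: particles 1 and 2 swap velocities; positions: p0=-5/2 p1=18 p2=18; velocities now: v0=-1 v1=0 v2=4
Advance to t=3 (no further collisions before then); velocities: v0=-1 v1=0 v2=4; positions = -3 18 20

Answer: -3 18 20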